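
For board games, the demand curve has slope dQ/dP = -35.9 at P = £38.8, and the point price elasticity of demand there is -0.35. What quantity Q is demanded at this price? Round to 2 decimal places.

Ed = (dQ/dP)·(P/Q) ⇒ Q = (dQ/dP)·P/Ed = (-35.9)·38.8/(-0.35) = 3979.7714…

3979.77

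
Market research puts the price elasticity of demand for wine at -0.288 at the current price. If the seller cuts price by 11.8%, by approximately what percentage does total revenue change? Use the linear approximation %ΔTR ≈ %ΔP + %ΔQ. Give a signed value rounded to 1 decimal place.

%ΔQ ≈ Ed × %ΔP = (-0.288) × (-11.8%) = +3.3984%
%ΔTR ≈ %ΔP + %ΔQ = (-11.8%) + (+3.3984%) = -8.4016%

-8.4%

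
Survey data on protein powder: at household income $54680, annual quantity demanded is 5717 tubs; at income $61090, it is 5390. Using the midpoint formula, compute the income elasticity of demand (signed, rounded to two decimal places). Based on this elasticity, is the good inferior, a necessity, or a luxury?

-0.53; inferior

%ΔQ = (5390 − 5717)/[( 5717 + 5390)/2] = -327/5553.5 = -0.058881…
%ΔIncome = (61090 − 54680)/[( 54680 + 61090)/2] = 6410/57885 = 0.110736…
E_income = (-327/5553.5) / (6410/57885) = -0.5317…
E_income < 0 ⇒ inferior good.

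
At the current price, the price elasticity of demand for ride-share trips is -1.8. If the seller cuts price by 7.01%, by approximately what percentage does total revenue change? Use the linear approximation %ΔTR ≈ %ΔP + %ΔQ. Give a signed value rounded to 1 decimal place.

%ΔQ ≈ Ed × %ΔP = (-1.8) × (-7.01%) = +12.6180%
%ΔTR ≈ %ΔP + %ΔQ = (-7.01%) + (+12.6180%) = +5.6080%

+5.6%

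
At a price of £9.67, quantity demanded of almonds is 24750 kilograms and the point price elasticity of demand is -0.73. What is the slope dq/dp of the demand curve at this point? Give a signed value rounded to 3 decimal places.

Ed = (dq/dp)·(p/q) ⇒ dq/dp = Ed·q/p = (-0.73)·24750/9.67 = -1868.40744…

-1868.407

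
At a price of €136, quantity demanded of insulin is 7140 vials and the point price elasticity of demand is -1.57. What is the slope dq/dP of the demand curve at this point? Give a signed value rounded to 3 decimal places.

-82.425

Ed = (dq/dP)·(P/q) ⇒ dq/dP = Ed·q/P = (-1.57)·7140/136 = -82.425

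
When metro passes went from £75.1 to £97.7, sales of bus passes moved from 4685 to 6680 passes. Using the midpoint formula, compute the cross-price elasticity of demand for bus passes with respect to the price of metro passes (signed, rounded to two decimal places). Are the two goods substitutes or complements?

1.34; substitutes

%ΔQ_{bus passes} = (6680 − 4685)/avg = 1995/5682.5 = 0.351077…
%ΔP_{metro passes} = (97.7 − 75.1)/avg = 22.6/86.4 = 0.261574…
E_cross = (1995/5682.5) / (22.6/86.4) = 1.3421…
E_cross > 0 ⇒ the goods are substitutes.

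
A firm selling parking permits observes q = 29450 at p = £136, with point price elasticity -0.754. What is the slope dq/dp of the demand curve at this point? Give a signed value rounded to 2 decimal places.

-163.27

Ed = (dq/dp)·(p/q) ⇒ dq/dp = Ed·q/p = (-0.754)·29450/136 = -163.2742…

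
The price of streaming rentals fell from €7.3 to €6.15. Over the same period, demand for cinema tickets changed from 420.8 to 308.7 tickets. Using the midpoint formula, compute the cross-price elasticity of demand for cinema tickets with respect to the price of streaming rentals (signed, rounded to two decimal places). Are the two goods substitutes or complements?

1.80; substitutes

%ΔQ_{cinema tickets} = (308.7 − 420.8)/avg = -112.1/364.75 = -0.307333…
%ΔP_{streaming rentals} = (6.15 − 7.3)/avg = -1.15/6.725 = -0.171003…
E_cross = (-112.1/364.75) / (-1.15/6.725) = 1.7972…
E_cross > 0 ⇒ the goods are substitutes.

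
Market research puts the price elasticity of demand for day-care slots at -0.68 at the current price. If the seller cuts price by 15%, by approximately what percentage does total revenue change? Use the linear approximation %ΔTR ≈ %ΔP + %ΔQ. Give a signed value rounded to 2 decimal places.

%ΔQ ≈ Ed × %ΔP = (-0.68) × (-15%) = +10.2000%
%ΔTR ≈ %ΔP + %ΔQ = (-15%) + (+10.2000%) = -4.8000%

-4.80%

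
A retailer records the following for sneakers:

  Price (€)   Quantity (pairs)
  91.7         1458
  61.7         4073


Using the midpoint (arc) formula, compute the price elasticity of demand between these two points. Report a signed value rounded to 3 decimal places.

%ΔQ = (4073 − 1458) / [(1458 + 4073)/2] = 2615/2765.5 = 0.945579…
%ΔP = (61.7 − 91.7) / [(91.7 + 61.7)/2] = -30/76.7 = -0.391134…
Arc Ed = %ΔQ / %ΔP = (2615/2765.5) / (-30/76.7) = -2.41753…

-2.418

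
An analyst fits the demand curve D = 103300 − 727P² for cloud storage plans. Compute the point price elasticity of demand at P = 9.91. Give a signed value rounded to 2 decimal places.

-4.48

dD/dP = −2·727·P = -14409.14. At P = 9.91, D = 31902.7113.
Ed = (dD/dP)·(P/D) = (-14409.14) × (9.91/31902.7113) = -4.4759…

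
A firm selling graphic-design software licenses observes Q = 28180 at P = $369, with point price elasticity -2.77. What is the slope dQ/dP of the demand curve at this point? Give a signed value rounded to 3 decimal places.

-211.541

Ed = (dQ/dP)·(P/Q) ⇒ dQ/dP = Ed·Q/P = (-2.77)·28180/369 = -211.54092…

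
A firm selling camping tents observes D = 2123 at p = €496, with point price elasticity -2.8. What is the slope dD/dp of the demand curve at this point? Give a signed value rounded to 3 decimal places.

Ed = (dD/dp)·(p/D) ⇒ dD/dp = Ed·D/p = (-2.8)·2123/496 = -11.98467…

-11.985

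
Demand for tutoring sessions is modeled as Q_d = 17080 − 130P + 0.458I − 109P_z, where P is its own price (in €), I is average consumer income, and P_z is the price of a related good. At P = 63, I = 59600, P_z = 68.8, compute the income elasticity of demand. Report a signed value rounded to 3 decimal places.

0.952

At the given values, Q_d = 17080 − 130(63) + 0.458(59600) − 109(68.8) = 28687.6.
∂Q_d/∂I = 0.458.
E = (0.458) × (59600/28687.6) = 0.95151…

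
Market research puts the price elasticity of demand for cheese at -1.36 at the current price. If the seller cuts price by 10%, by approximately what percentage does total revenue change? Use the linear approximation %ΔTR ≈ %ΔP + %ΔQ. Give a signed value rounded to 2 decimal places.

%ΔQ ≈ Ed × %ΔP = (-1.36) × (-10%) = +13.6000%
%ΔTR ≈ %ΔP + %ΔQ = (-10%) + (+13.6000%) = +3.6000%

+3.60%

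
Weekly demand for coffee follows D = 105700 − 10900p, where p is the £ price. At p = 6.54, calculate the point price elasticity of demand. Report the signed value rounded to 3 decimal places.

-2.071

dD/dp = −10900. At p = 6.54, D = 105700 − 10900(6.54) = 34414.
Ed = (dD/dp)·(p/D) = −10900 × (6.54/34414) = -2.07142…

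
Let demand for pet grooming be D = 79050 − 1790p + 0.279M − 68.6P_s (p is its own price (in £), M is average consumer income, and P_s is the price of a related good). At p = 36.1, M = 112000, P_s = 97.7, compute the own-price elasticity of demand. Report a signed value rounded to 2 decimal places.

At the given values, D = 79050 − 1790(36.1) + 0.279(112000) − 68.6(97.7) = 38976.78.
∂D/∂p = −1790.
E = (-1790) × (36.1/38976.78) = -1.6578…

-1.66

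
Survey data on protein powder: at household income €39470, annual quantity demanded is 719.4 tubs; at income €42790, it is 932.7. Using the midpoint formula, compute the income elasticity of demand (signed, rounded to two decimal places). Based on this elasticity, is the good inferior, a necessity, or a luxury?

%ΔQ = (932.7 − 719.4)/[( 719.4 + 932.7)/2] = 213.3/826.05 = 0.258216…
%ΔIncome = (42790 − 39470)/[( 39470 + 42790)/2] = 3320/41130 = 0.080719…
E_income = (213.3/826.05) / (3320/41130) = 3.1989…
E_income > 1 ⇒ normal good, luxury.

3.20; luxury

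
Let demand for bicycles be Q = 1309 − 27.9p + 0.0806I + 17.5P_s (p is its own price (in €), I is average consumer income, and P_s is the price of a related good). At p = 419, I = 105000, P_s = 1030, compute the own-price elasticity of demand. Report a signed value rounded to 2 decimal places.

At the given values, Q = 1309 − 27.9(419) + 0.0806(105000) + 17.5(1030) = 16106.9.
∂Q/∂p = −27.9.
E = (-27.9) × (419/16106.9) = -0.7257…

-0.73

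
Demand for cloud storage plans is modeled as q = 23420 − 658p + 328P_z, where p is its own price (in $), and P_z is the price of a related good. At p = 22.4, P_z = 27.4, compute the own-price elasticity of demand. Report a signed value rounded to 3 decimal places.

-0.834

At the given values, q = 23420 − 658(22.4) + 328(27.4) = 17668.
∂q/∂p = −658.
E = (-658) × (22.4/17668) = -0.83423…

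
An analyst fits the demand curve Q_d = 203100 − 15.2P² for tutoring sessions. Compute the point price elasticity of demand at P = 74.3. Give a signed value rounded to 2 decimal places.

-1.41

dQ_d/dP = −2·15.2·P = -2258.72. At P = 74.3, Q_d = 119188.552.
Ed = (dQ_d/dP)·(P/Q_d) = (-2258.72) × (74.3/119188.552) = -1.4080…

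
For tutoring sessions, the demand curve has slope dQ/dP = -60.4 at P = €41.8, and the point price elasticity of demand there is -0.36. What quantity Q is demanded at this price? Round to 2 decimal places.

Ed = (dQ/dP)·(P/Q) ⇒ Q = (dQ/dP)·P/Ed = (-60.4)·41.8/(-0.36) = 7013.1111…

7013.11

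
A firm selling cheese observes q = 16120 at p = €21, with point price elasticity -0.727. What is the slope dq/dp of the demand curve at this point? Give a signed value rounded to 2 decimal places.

-558.06

Ed = (dq/dp)·(p/q) ⇒ dq/dp = Ed·q/p = (-0.727)·16120/21 = -558.0590…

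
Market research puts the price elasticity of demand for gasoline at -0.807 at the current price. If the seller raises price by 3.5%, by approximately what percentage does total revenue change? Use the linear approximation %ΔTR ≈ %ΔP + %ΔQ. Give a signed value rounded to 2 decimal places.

%ΔQ ≈ Ed × %ΔP = (-0.807) × (+3.5%) = -2.8245%
%ΔTR ≈ %ΔP + %ΔQ = (+3.5%) + (-2.8245%) = +0.6755%

+0.68%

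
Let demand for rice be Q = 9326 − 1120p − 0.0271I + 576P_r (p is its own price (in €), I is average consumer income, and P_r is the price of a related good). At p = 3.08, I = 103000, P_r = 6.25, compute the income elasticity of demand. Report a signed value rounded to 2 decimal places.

-0.42

At the given values, Q = 9326 − 1120(3.08) − 0.0271(103000) + 576(6.25) = 6685.1.
∂Q/∂I = -0.0271.
E = (-0.0271) × (103000/6685.1) = -0.4175…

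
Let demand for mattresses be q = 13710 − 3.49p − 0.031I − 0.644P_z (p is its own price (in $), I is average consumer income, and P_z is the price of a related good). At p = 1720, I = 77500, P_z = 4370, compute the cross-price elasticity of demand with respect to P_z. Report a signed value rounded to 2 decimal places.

-1.13

At the given values, q = 13710 − 3.49(1720) − 0.031(77500) − 0.644(4370) = 2490.42.
∂q/∂P_z = -0.644.
E = (-0.644) × (4370/2490.42) = -1.1300…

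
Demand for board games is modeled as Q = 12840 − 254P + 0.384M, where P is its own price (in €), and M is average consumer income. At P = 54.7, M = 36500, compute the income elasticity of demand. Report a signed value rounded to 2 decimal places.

At the given values, Q = 12840 − 254(54.7) + 0.384(36500) = 12962.2.
∂Q/∂M = 0.384.
E = (0.384) × (36500/12962.2) = 1.0812…

1.08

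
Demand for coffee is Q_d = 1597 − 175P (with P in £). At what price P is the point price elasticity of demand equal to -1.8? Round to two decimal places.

5.87

Ed = −175P/(1597 − 175P). Set this equal to -1.8:
175P = 1.8·(1597 − 175P) ⇒ 175P(1 + 1.8) = 1.8·1597
P = 1.8·1597 / (175·2.8) = 5.8665…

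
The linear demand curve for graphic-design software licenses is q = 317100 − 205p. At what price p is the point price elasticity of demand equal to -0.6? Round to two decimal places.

Ed = −205p/(317100 − 205p). Set this equal to -0.6:
205p = 0.6·(317100 − 205p) ⇒ 205p(1 + 0.6) = 0.6·317100
p = 0.6·317100 / (205·1.6) = 580.0609…

580.06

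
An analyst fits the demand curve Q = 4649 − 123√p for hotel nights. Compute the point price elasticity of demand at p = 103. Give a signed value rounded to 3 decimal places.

-0.184

dQ/dp = −123/(2√p) = -6.05978. At p = 103, Q = 3400.69.
Ed = (dQ/dp)·(p/Q) = (-6.05978) × (103/3400.69) = -0.18353…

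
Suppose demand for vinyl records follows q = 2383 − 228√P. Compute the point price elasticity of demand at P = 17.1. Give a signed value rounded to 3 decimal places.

dq/dP = −228/(2√P) = -27.5681. At P = 17.1, q = 1440.17.
Ed = (dq/dP)·(P/q) = (-27.5681) × (17.1/1440.17) = -0.32733…

-0.327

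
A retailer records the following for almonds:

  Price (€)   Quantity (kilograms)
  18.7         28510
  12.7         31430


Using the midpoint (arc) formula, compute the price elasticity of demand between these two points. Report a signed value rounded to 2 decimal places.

%ΔQ = (31430 − 28510) / [(28510 + 31430)/2] = 2920/29970 = 0.097430…
%ΔP = (12.7 − 18.7) / [(18.7 + 12.7)/2] = -6/15.7 = -0.382165…
Arc Ed = %ΔQ / %ΔP = (2920/29970) / (-6/15.7) = -0.2549…

-0.25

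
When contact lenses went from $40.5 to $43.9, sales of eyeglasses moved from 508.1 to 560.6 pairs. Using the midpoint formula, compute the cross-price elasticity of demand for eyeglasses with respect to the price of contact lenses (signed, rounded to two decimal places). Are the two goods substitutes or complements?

%ΔQ_{eyeglasses} = (560.6 − 508.1)/avg = 52.5/534.35 = 0.098250…
%ΔP_{contact lenses} = (43.9 − 40.5)/avg = 3.4/42.2 = 0.080568…
E_cross = (52.5/534.35) / (3.4/42.2) = 1.2194…
E_cross > 0 ⇒ the goods are substitutes.

1.22; substitutes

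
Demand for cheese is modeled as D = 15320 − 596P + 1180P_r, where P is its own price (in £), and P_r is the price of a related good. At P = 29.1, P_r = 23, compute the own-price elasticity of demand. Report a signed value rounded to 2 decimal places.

-0.69

At the given values, D = 15320 − 596(29.1) + 1180(23) = 25116.4.
∂D/∂P = −596.
E = (-596) × (29.1/25116.4) = -0.6905…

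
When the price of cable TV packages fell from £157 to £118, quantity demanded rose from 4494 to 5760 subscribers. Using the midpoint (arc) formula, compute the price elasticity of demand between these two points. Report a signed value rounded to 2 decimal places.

%ΔQ = (5760 − 4494) / [(4494 + 5760)/2] = 1266/5127 = 0.246928…
%ΔP = (118 − 157) / [(157 + 118)/2] = -39/137.5 = -0.283636…
Arc Ed = %ΔQ / %ΔP = (1266/5127) / (-39/137.5) = -0.8705…

-0.87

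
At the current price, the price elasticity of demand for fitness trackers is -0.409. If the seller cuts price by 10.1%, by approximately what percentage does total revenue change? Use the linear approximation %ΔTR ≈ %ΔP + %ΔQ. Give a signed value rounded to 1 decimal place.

-6.0%

%ΔQ ≈ Ed × %ΔP = (-0.409) × (-10.1%) = +4.1309%
%ΔTR ≈ %ΔP + %ΔQ = (-10.1%) + (+4.1309%) = -5.9691%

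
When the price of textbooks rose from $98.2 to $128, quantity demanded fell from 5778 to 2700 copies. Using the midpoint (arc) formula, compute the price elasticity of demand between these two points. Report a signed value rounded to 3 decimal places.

-2.756

%ΔQ = (2700 − 5778) / [(5778 + 2700)/2] = -3078/4239 = -0.726114…
%ΔP = (128 − 98.2) / [(98.2 + 128)/2] = 29.8/113.1 = 0.263483…
Arc Ed = %ΔQ / %ΔP = (-3078/4239) / (29.8/113.1) = -2.75582…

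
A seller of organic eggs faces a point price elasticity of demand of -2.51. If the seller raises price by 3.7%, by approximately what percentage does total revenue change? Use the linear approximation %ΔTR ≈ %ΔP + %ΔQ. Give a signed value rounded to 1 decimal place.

-5.6%

%ΔQ ≈ Ed × %ΔP = (-2.51) × (+3.7%) = -9.2870%
%ΔTR ≈ %ΔP + %ΔQ = (+3.7%) + (-9.2870%) = -5.5870%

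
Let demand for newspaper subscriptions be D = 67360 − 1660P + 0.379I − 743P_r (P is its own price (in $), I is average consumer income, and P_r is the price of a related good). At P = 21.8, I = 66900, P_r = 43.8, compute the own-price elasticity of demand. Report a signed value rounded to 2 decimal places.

-1.51

At the given values, D = 67360 − 1660(21.8) + 0.379(66900) − 743(43.8) = 23983.7.
∂D/∂P = −1660.
E = (-1660) × (21.8/23983.7) = -1.5088…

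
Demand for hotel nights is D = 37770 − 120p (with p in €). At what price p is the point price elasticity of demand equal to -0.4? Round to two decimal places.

89.93

Ed = −120p/(37770 − 120p). Set this equal to -0.4:
120p = 0.4·(37770 − 120p) ⇒ 120p(1 + 0.4) = 0.4·37770
p = 0.4·37770 / (120·1.4) = 89.9285…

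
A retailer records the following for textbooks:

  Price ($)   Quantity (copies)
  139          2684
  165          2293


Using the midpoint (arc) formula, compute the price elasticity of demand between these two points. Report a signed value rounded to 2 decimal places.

%ΔQ = (2293 − 2684) / [(2684 + 2293)/2] = -391/2488.5 = -0.157122…
%ΔP = (165 − 139) / [(139 + 165)/2] = 26/152 = 0.171052…
Arc Ed = %ΔQ / %ΔP = (-391/2488.5) / (26/152) = -0.9185…

-0.92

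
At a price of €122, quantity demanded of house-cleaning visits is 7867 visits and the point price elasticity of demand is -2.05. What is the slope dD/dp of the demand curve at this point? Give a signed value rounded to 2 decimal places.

-132.19

Ed = (dD/dp)·(p/D) ⇒ dD/dp = Ed·D/p = (-2.05)·7867/122 = -132.1913…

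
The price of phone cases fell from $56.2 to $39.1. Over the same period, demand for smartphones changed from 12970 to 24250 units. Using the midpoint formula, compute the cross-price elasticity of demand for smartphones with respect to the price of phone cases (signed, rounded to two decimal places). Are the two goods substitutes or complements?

-1.69; complements

%ΔQ_{smartphones} = (24250 − 12970)/avg = 11280/18610 = 0.606125…
%ΔP_{phone cases} = (39.1 − 56.2)/avg = -17.1/47.65 = -0.358866…
E_cross = (11280/18610) / (-17.1/47.65) = -1.6889…
E_cross < 0 ⇒ the goods are complements.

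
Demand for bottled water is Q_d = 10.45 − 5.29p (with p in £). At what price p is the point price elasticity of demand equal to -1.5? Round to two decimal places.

Ed = −5.29p/(10.45 − 5.29p). Set this equal to -1.5:
5.29p = 1.5·(10.45 − 5.29p) ⇒ 5.29p(1 + 1.5) = 1.5·10.45
p = 1.5·10.45 / (5.29·2.5) = 1.1852…

1.19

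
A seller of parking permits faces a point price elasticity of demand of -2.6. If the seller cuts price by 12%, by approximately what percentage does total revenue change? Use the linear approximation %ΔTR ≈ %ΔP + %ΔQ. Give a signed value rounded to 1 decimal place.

%ΔQ ≈ Ed × %ΔP = (-2.6) × (-12%) = +31.2000%
%ΔTR ≈ %ΔP + %ΔQ = (-12%) + (+31.2000%) = +19.2000%

+19.2%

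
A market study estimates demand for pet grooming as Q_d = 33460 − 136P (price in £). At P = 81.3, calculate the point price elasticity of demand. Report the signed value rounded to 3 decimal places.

dQ_d/dP = −136. At P = 81.3, Q_d = 33460 − 136(81.3) = 22403.2.
Ed = (dQ_d/dP)·(P/Q_d) = −136 × (81.3/22403.2) = -0.49353…

-0.494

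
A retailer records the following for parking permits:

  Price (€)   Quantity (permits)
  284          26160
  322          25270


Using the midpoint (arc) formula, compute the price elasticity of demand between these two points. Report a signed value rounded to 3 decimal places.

-0.276

%ΔQ = (25270 − 26160) / [(26160 + 25270)/2] = -890/25715 = -0.034610…
%ΔP = (322 − 284) / [(284 + 322)/2] = 38/303 = 0.125412…
Arc Ed = %ΔQ / %ΔP = (-890/25715) / (38/303) = -0.27597…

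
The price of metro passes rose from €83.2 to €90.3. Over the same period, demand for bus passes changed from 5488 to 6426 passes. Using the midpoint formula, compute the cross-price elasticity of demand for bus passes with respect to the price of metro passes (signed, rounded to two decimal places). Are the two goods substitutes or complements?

%ΔQ_{bus passes} = (6426 − 5488)/avg = 938/5957 = 0.157461…
%ΔP_{metro passes} = (90.3 − 83.2)/avg = 7.1/86.75 = 0.081844…
E_cross = (938/5957) / (7.1/86.75) = 1.9239…
E_cross > 0 ⇒ the goods are substitutes.

1.92; substitutes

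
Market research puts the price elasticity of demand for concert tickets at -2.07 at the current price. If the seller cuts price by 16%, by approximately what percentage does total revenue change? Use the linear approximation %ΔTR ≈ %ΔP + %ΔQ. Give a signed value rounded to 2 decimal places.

%ΔQ ≈ Ed × %ΔP = (-2.07) × (-16%) = +33.1200%
%ΔTR ≈ %ΔP + %ΔQ = (-16%) + (+33.1200%) = +17.1200%

+17.12%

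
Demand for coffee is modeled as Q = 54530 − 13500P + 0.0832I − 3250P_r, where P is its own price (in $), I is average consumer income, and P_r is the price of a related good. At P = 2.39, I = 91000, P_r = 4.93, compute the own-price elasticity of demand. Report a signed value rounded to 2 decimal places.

-2.34

At the given values, Q = 54530 − 13500(2.39) + 0.0832(91000) − 3250(4.93) = 13813.7.
∂Q/∂P = −13500.
E = (-13500) × (2.39/13813.7) = -2.3357…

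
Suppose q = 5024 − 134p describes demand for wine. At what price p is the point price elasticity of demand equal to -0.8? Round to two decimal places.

16.66

Ed = −134p/(5024 − 134p). Set this equal to -0.8:
134p = 0.8·(5024 − 134p) ⇒ 134p(1 + 0.8) = 0.8·5024
p = 0.8·5024 / (134·1.8) = 16.6633…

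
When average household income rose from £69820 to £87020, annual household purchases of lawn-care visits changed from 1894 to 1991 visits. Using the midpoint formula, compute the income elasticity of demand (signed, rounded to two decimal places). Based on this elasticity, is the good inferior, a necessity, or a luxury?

%ΔQ = (1991 − 1894)/[( 1894 + 1991)/2] = 97/1942.5 = 0.049935…
%ΔIncome = (87020 − 69820)/[( 69820 + 87020)/2] = 17200/78420 = 0.219331…
E_income = (97/1942.5) / (17200/78420) = 0.2276…
0 < E_income < 1 ⇒ normal good, necessity.

0.23; necessity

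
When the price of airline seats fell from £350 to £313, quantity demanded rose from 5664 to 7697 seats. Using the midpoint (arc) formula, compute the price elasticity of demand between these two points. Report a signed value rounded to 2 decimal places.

-2.73

%ΔQ = (7697 − 5664) / [(5664 + 7697)/2] = 2033/6680.5 = 0.304318…
%ΔP = (313 − 350) / [(350 + 313)/2] = -37/331.5 = -0.111613…
Arc Ed = %ΔQ / %ΔP = (2033/6680.5) / (-37/331.5) = -2.7265…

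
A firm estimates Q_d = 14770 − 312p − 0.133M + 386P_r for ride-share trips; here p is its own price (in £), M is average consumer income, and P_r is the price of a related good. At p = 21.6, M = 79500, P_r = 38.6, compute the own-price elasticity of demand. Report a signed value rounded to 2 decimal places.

At the given values, Q_d = 14770 − 312(21.6) − 0.133(79500) + 386(38.6) = 12356.9.
∂Q_d/∂p = −312.
E = (-312) × (21.6/12356.9) = -0.5453…

-0.55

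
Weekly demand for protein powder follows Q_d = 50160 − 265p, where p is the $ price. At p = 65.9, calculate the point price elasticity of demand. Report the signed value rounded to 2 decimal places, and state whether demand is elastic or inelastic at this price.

dQ_d/dp = −265. At p = 65.9, Q_d = 50160 − 265(65.9) = 32696.5.
Ed = (dQ_d/dp)·(p/Q_d) = −265 × (65.9/32696.5) = -0.5341…
|Ed| = 0.53 < 1, so demand is inelastic.

-0.53; inelastic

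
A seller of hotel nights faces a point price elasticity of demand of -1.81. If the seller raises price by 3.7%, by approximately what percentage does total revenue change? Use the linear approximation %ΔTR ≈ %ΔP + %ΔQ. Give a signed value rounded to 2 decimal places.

%ΔQ ≈ Ed × %ΔP = (-1.81) × (+3.7%) = -6.6970%
%ΔTR ≈ %ΔP + %ΔQ = (+3.7%) + (-6.6970%) = -2.9970%

-3.00%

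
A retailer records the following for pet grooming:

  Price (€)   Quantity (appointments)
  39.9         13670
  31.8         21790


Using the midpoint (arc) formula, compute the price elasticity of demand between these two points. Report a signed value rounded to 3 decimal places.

%ΔQ = (21790 − 13670) / [(13670 + 21790)/2] = 8120/17730 = 0.457980…
%ΔP = (31.8 − 39.9) / [(39.9 + 31.8)/2] = -8.1/35.85 = -0.225941…
Arc Ed = %ΔQ / %ΔP = (8120/17730) / (-8.1/35.85) = -2.02698…

-2.027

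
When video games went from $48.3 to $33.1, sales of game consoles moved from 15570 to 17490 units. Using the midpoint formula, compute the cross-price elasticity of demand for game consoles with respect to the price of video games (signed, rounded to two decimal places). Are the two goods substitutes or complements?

%ΔQ_{game consoles} = (17490 − 15570)/avg = 1920/16530 = 0.116152…
%ΔP_{video games} = (33.1 − 48.3)/avg = -15.2/40.7 = -0.373464…
E_cross = (1920/16530) / (-15.2/40.7) = -0.3110…
E_cross < 0 ⇒ the goods are complements.

-0.31; complements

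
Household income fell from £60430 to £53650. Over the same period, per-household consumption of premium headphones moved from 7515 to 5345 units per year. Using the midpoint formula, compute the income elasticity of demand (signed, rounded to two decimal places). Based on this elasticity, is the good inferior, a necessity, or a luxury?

%ΔQ = (5345 − 7515)/[( 7515 + 5345)/2] = -2170/6430 = -0.337480…
%ΔIncome = (53650 − 60430)/[( 60430 + 53650)/2] = -6780/57040 = -0.118863…
E_income = (-2170/6430) / (-6780/57040) = 2.8392…
E_income > 1 ⇒ normal good, luxury.

2.84; luxury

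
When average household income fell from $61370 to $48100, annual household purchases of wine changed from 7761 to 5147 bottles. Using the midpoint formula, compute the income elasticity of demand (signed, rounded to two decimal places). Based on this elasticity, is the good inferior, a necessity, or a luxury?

%ΔQ = (5147 − 7761)/[( 7761 + 5147)/2] = -2614/6454 = -0.405020…
%ΔIncome = (48100 − 61370)/[( 61370 + 48100)/2] = -13270/54735 = -0.242440…
E_income = (-2614/6454) / (-13270/54735) = 1.6705…
E_income > 1 ⇒ normal good, luxury.

1.67; luxury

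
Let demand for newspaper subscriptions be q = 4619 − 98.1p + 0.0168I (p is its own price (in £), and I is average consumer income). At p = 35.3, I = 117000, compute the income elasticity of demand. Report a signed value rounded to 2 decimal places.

At the given values, q = 4619 − 98.1(35.3) + 0.0168(117000) = 3121.67.
∂q/∂I = 0.0168.
E = (0.0168) × (117000/3121.67) = 0.6296…

0.63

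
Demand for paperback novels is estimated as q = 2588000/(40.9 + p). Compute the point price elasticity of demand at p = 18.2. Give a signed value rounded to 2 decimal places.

-0.31

dq/dp = −2588000/(40.9 + p)² = -740.951. At p = 18.2, q = 43790.2.
Ed = (dq/dp)·(p/q) = (-740.951) × (18.2/43790.2) = -0.3079…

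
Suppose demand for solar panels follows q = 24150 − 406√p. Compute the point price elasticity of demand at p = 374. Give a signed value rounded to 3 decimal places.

dq/dp = −406/(2√p) = -10.4969. At p = 374, q = 16298.3.
Ed = (dq/dp)·(p/q) = (-10.4969) × (374/16298.3) = -0.24087…

-0.241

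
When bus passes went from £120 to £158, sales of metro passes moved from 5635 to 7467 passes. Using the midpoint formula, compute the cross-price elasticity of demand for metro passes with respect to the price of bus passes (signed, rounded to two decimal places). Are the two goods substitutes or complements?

1.02; substitutes

%ΔQ_{metro passes} = (7467 − 5635)/avg = 1832/6551 = 0.279651…
%ΔP_{bus passes} = (158 − 120)/avg = 38/139 = 0.273381…
E_cross = (1832/6551) / (38/139) = 1.0229…
E_cross > 0 ⇒ the goods are substitutes.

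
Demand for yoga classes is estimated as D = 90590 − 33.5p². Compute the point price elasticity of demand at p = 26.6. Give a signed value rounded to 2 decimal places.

-0.71

dD/dp = −2·33.5·p = -1782.2. At p = 26.6, D = 66886.74.
Ed = (dD/dp)·(p/D) = (-1782.2) × (26.6/66886.74) = -0.7087…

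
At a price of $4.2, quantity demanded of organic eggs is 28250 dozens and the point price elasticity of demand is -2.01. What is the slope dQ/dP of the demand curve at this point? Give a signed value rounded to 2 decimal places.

Ed = (dQ/dP)·(P/Q) ⇒ dQ/dP = Ed·Q/P = (-2.01)·28250/4.2 = -13519.6428…

-13519.64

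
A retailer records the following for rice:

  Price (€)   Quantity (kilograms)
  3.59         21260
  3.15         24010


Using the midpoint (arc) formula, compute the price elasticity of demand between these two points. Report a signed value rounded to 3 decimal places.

-0.931

%ΔQ = (24010 − 21260) / [(21260 + 24010)/2] = 2750/22635 = 0.121493…
%ΔP = (3.15 − 3.59) / [(3.59 + 3.15)/2] = -0.44/3.37 = -0.130563…
Arc Ed = %ΔQ / %ΔP = (2750/22635) / (-0.44/3.37) = -0.93052…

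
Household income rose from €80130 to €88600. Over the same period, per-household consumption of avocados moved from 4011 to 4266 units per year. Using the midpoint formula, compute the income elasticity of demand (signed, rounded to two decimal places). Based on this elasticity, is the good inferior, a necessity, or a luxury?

%ΔQ = (4266 − 4011)/[( 4011 + 4266)/2] = 255/4138.5 = 0.061616…
%ΔIncome = (88600 − 80130)/[( 80130 + 88600)/2] = 8470/84365 = 0.100397…
E_income = (255/4138.5) / (8470/84365) = 0.6137…
0 < E_income < 1 ⇒ normal good, necessity.

0.61; necessity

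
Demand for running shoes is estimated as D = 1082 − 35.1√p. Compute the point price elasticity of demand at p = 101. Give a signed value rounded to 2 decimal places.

dD/dp = −35.1/(2√p) = -1.74629. At p = 101, D = 729.249.
Ed = (dD/dp)·(p/D) = (-1.74629) × (101/729.249) = -0.2418…

-0.24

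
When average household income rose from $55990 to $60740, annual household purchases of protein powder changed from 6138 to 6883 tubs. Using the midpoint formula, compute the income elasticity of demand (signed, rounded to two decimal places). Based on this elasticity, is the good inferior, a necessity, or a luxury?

1.41; luxury

%ΔQ = (6883 − 6138)/[( 6138 + 6883)/2] = 745/6510.5 = 0.114430…
%ΔIncome = (60740 − 55990)/[( 55990 + 60740)/2] = 4750/58365 = 0.081384…
E_income = (745/6510.5) / (4750/58365) = 1.4060…
E_income > 1 ⇒ normal good, luxury.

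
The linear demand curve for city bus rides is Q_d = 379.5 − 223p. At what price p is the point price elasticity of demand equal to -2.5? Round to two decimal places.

1.22

Ed = −223p/(379.5 − 223p). Set this equal to -2.5:
223p = 2.5·(379.5 − 223p) ⇒ 223p(1 + 2.5) = 2.5·379.5
p = 2.5·379.5 / (223·3.5) = 1.2155…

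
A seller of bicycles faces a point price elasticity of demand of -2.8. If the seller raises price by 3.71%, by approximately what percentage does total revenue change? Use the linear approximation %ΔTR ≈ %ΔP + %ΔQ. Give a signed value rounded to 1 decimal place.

%ΔQ ≈ Ed × %ΔP = (-2.8) × (+3.71%) = -10.3880%
%ΔTR ≈ %ΔP + %ΔQ = (+3.71%) + (-10.3880%) = -6.6780%

-6.7%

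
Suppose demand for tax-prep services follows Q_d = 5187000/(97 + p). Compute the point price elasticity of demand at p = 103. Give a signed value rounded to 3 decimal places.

-0.515

dQ_d/dp = −5187000/(97 + p)² = -129.675. At p = 103, Q_d = 25935.
Ed = (dQ_d/dp)·(p/Q_d) = (-129.675) × (103/25935) = -0.515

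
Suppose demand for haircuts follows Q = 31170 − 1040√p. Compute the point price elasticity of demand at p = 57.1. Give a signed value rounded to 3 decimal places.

-0.169

dQ/dp = −1040/(2√p) = -68.8153. At p = 57.1, Q = 23311.3.
Ed = (dQ/dp)·(p/Q) = (-68.8153) × (57.1/23311.3) = -0.16856…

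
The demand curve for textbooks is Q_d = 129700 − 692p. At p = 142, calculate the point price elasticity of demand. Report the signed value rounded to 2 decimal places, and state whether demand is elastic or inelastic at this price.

-3.13; elastic

dQ_d/dp = −692. At p = 142, Q_d = 129700 − 692(142) = 31436.
Ed = (dQ_d/dp)·(p/Q_d) = −692 × (142/31436) = -3.1258…
|Ed| = 3.13 > 1, so demand is elastic.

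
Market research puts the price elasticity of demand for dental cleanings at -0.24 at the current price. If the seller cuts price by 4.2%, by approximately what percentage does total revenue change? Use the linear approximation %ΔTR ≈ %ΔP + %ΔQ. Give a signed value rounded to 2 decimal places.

-3.19%

%ΔQ ≈ Ed × %ΔP = (-0.24) × (-4.2%) = +1.0080%
%ΔTR ≈ %ΔP + %ΔQ = (-4.2%) + (+1.0080%) = -3.1920%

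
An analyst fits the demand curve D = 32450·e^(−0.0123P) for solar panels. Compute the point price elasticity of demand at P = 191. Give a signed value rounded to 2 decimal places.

dD/dP = −0.0123·D = -38.0918. At P = 191, D = 3096.9.
Ed = (dD/dP)·(P/D) = (-38.0918) × (191/3096.9) = -2.3493

-2.35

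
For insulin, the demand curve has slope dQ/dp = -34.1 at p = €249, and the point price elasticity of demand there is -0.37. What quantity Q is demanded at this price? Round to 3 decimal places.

Ed = (dQ/dp)·(p/Q) ⇒ Q = (dQ/dp)·p/Ed = (-34.1)·249/(-0.37) = 22948.37837…

22948.378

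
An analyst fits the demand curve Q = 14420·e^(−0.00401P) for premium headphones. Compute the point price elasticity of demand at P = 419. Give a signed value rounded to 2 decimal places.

-1.68

dQ/dP = −0.00401·Q = -10.7749. At P = 419, Q = 2687.
Ed = (dQ/dP)·(P/Q) = (-10.7749) × (419/2687) = -1.6801…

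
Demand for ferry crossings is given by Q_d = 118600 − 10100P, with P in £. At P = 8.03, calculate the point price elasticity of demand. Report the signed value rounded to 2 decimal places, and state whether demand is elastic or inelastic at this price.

dQ_d/dP = −10100. At P = 8.03, Q_d = 118600 − 10100(8.03) = 37497.
Ed = (dQ_d/dP)·(P/Q_d) = −10100 × (8.03/37497) = -2.1629…
|Ed| = 2.16 > 1, so demand is elastic.

-2.16; elastic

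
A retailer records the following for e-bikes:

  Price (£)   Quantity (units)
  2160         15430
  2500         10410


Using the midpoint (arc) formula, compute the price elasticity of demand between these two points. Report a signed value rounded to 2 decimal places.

-2.66

%ΔQ = (10410 − 15430) / [(15430 + 10410)/2] = -5020/12920 = -0.388544…
%ΔP = (2500 − 2160) / [(2160 + 2500)/2] = 340/2330 = 0.145922…
Arc Ed = %ΔQ / %ΔP = (-5020/12920) / (340/2330) = -2.6626…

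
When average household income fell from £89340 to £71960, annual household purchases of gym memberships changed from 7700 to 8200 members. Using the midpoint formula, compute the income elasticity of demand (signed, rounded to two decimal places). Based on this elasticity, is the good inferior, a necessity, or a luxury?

-0.29; inferior

%ΔQ = (8200 − 7700)/[( 7700 + 8200)/2] = 500/7950 = 0.062893…
%ΔIncome = (71960 − 89340)/[( 89340 + 71960)/2] = -17380/80650 = -0.215499…
E_income = (500/7950) / (-17380/80650) = -0.2918…
E_income < 0 ⇒ inferior good.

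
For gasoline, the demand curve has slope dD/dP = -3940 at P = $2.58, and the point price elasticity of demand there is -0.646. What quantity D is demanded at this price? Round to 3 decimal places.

Ed = (dD/dP)·(P/D) ⇒ D = (dD/dP)·P/Ed = (-3940)·2.58/(-0.646) = 15735.60371…

15735.604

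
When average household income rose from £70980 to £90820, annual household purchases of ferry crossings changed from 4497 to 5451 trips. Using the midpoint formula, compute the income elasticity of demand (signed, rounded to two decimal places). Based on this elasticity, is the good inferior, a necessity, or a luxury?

%ΔQ = (5451 − 4497)/[( 4497 + 5451)/2] = 954/4974 = 0.191797…
%ΔIncome = (90820 − 70980)/[( 70980 + 90820)/2] = 19840/80900 = 0.245241…
E_income = (954/4974) / (19840/80900) = 0.7820…
0 < E_income < 1 ⇒ normal good, necessity.

0.78; necessity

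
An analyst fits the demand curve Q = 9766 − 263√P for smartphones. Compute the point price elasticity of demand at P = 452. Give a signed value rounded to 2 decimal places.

dQ/dP = −263/(2√P) = -6.18524. At P = 452, Q = 4174.54.
Ed = (dQ/dP)·(P/Q) = (-6.18524) × (452/4174.54) = -0.6697…

-0.67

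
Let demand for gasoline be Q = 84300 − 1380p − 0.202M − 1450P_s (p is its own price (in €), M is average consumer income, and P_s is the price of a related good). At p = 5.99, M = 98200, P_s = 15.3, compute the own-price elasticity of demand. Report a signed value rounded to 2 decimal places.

At the given values, Q = 84300 − 1380(5.99) − 0.202(98200) − 1450(15.3) = 34012.4.
∂Q/∂p = −1380.
E = (-1380) × (5.99/34012.4) = -0.2430…

-0.24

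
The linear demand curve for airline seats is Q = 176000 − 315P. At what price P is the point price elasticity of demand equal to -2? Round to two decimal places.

Ed = −315P/(176000 − 315P). Set this equal to -2:
315P = 2·(176000 − 315P) ⇒ 315P(1 + 2) = 2·176000
P = 2·176000 / (315·3) = 372.4867…

372.49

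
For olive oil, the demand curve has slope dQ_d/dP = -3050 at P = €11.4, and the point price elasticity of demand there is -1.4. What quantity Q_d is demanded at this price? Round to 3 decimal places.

24835.714

Ed = (dQ_d/dP)·(P/Q_d) ⇒ Q_d = (dQ_d/dP)·P/Ed = (-3050)·11.4/(-1.4) = 24835.71428…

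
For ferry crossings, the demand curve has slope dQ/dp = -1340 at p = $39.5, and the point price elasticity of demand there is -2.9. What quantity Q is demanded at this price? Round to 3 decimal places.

18251.724

Ed = (dQ/dp)·(p/Q) ⇒ Q = (dQ/dp)·p/Ed = (-1340)·39.5/(-2.9) = 18251.72413…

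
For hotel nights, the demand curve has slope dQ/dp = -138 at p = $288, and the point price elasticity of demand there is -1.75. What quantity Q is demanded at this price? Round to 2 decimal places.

Ed = (dQ/dp)·(p/Q) ⇒ Q = (dQ/dp)·p/Ed = (-138)·288/(-1.75) = 22710.8571…

22710.86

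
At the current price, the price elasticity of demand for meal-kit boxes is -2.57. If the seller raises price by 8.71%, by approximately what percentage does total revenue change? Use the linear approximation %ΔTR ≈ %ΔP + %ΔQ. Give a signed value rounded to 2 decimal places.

%ΔQ ≈ Ed × %ΔP = (-2.57) × (+8.71%) = -22.3847%
%ΔTR ≈ %ΔP + %ΔQ = (+8.71%) + (-22.3847%) = -13.6747%

-13.67%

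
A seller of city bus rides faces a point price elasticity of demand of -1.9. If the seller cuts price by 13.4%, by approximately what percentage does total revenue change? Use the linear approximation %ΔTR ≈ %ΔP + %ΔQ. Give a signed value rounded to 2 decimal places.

+12.06%

%ΔQ ≈ Ed × %ΔP = (-1.9) × (-13.4%) = +25.4600%
%ΔTR ≈ %ΔP + %ΔQ = (-13.4%) + (+25.4600%) = +12.0600%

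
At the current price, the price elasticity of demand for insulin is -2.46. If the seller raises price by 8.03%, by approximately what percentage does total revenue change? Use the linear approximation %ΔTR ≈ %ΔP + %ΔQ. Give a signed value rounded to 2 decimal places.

%ΔQ ≈ Ed × %ΔP = (-2.46) × (+8.03%) = -19.7538%
%ΔTR ≈ %ΔP + %ΔQ = (+8.03%) + (-19.7538%) = -11.7238%

-11.72%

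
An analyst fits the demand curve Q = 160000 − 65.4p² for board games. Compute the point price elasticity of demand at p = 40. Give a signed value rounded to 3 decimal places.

-3.780

dQ/dp = −2·65.4·p = -5232. At p = 40, Q = 55360.
Ed = (dQ/dp)·(p/Q) = (-5232) × (40/55360) = -3.78034…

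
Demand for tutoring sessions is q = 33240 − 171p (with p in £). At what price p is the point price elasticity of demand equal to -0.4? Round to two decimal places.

Ed = −171p/(33240 − 171p). Set this equal to -0.4:
171p = 0.4·(33240 − 171p) ⇒ 171p(1 + 0.4) = 0.4·33240
p = 0.4·33240 / (171·1.4) = 55.5388…

55.54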